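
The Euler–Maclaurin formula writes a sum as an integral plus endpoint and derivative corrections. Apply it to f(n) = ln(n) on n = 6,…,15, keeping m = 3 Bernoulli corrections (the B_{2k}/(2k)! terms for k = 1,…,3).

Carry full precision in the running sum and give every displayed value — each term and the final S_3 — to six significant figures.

S_3 ≈ 23.1118

Integral: ∫_6^15 ln(x) dx = 20.8702.
Endpoint term: (f(6) + f(15))/2 = (1.79176 + 2.70805)/2 = 2.24990.
Running total after boundary: 23.1201.
Order-1 term: 1/12 · (0.0666667 − 0.166667) = -0.00833333.
After k=1: 23.1118.
Order-2 term: −1/720 · (0.000592593 − 0.00925926) = 1.20370e-05.
After k=2: 23.1118.
Order-3 term: 1/30240 · (3.16049e-05 − 0.00308642) = -1.01019e-07.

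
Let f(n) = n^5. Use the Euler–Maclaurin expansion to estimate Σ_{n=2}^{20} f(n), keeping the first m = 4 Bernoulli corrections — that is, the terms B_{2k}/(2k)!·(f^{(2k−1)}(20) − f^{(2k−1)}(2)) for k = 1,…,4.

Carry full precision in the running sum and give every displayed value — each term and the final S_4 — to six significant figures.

The integral term ∫_2^20 x^5 dx = 1.06667e+07.
Endpoint term: (f(2) + f(20))/2 = (32.0000 + 3.20000e+06)/2 = 1.60002e+06.
Running total after boundary: 1.22667e+07.
k=1: B_{2}/(2)! × [f^{(1)}(20) − f^{(1)}(2)] = 1/12 × (800000 − 80.0000) = 66660.0.
After k=1: 1.23333e+07.
k=2: B_{4}/(4)! × [f^{(3)}(20) − f^{(3)}(2)] = −1/720 × (24000.0 − 240.000) = -33.0000.
After k=2: 1.23333e+07.
k=3: B_{6}/(6)! × [f^{(5)}(20) − f^{(5)}(2)] = 1/30240 × (120.000 − 120.000) = 0.00000.
After k=3: 1.23333e+07.
k=4: B_{8}/(8)! × [f^{(7)}(20) − f^{(7)}(2)] = −1/1209600 × (0.00000 − 0.00000) = 0.00000.

S_4 ≈ 1.23333e+07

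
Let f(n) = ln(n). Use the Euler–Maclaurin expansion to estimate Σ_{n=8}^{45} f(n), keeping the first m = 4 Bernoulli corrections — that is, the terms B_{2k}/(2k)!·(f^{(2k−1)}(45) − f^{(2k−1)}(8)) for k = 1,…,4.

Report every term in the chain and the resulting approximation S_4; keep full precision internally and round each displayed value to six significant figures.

Integral: ∫_8^45 ln(x) dx = 117.664.
½[f(8) + f(45)] = ½[2.07944 + 3.80666] = 2.94305.
So far: 120.607.
Order-1 term: 1/12 · (0.0222222 − 0.125000) = -0.00856481.
Partial sum through k=1: 120.599.
Order-2 term: −1/720 · (2.19479e-05 − 0.00390625) = 5.39486e-06.
Partial sum through k=2: 120.599.
Order-3 term: 1/30240 · (1.30061e-07 − 0.000732422) = -2.42160e-08.
Partial sum through k=3: 120.599.
Order-4 term: −1/1209600 · (1.92684e-09 − 0.000343323) = 2.83830e-10.

S_4 ≈ 120.599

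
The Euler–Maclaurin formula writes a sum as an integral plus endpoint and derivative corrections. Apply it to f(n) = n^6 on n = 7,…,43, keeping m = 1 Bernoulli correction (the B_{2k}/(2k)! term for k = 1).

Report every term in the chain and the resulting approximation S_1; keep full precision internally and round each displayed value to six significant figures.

S_1 ≈ 4.20653e+10

Integral: ∫_7^43 x^6 dx = 3.88311e+10.
½[f(7) + f(43)] = ½[117649 + 6.32136e+09] = 3.16074e+09.
Integral + boundary = 4.19919e+10.
Correction k=1: B_{2}/2! · (f^{(1)}(43) − f^{(1)}(7)) = 1/12 · (8.82051e+08 − 100842) = 7.34958e+07.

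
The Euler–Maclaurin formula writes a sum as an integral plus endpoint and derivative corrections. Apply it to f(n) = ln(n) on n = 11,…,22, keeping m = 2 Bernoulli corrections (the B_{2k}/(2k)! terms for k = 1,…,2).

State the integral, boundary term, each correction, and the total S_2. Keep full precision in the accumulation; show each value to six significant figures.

∫_11^22 ln(x) dx evaluates to 30.6261.
½[f(11) + f(22)] = ½[2.39790 + 3.09104] = 2.74447.
So far: 33.3706.
Correction k=1: B_{2}/2! · (f^{(1)}(22) − f^{(1)}(11)) = 1/12 · (0.0454545 − 0.0909091) = -0.00378788.
Running total after k=1: 33.3668.
Correction k=2: B_{4}/4! · (f^{(3)}(22) − f^{(3)}(11)) = −1/720 · (0.000187829 − 0.00150263) = 1.82611e-06.

S_2 ≈ 33.3668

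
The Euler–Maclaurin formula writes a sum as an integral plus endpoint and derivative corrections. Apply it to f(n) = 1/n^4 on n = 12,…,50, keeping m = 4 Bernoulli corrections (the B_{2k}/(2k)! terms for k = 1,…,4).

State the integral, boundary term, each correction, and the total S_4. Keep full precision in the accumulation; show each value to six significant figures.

Integral: ∫_12^50 1/x^4 dx = 0.000190235.
Boundary: ½(f(12) + f(50)) = ½(4.82253e-05 + 1.60000e-07) = 2.41927e-05.
Running total after boundary: 0.000214427.
Correction k=1: B_{2}/2! · (f^{(1)}(50) − f^{(1)}(12)) = 1/12 · (-1.28000e-08 − (-1.60751e-05)) = 1.33853e-06.
Partial sum through k=1: 0.000215766.
Correction k=2: B_{4}/4! · (f^{(3)}(50) − f^{(3)}(12)) = −1/720 · (-1.53600e-10 − (-3.34898e-06)) = -4.65115e-09.
Partial sum through k=2: 0.000215761.
Correction k=3: B_{6}/6! · (f^{(5)}(50) − f^{(5)}(12)) = 1/30240 · (-3.44064e-12 − (-1.30238e-06)) = 4.30680e-11.
Partial sum through k=3: 0.000215761.
Correction k=4: B_{8}/8! · (f^{(7)}(50) − f^{(7)}(12)) = −1/1209600 · (-1.23863e-13 − (-8.13988e-07)) = -6.72940e-13.

S_4 ≈ 0.000215761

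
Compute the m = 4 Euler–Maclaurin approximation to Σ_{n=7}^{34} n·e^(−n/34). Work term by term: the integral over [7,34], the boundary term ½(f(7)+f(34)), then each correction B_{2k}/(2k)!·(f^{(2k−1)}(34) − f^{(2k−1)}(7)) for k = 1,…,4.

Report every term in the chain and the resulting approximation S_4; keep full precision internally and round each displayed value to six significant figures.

The integral term ∫_7^34 x·e^(−x/34) dx = 284.080.
Endpoint term: (f(7) + f(34))/2 = (5.69750 + 12.5079)/2 = 9.10270.
So far: 293.182.
k=1: B_{2}/(2)! × [f^{(1)}(34) − f^{(1)}(7)] = 1/12 × (0.00000 − 0.646355) = -0.0538629.
After k=1: 293.128.
k=2: B_{4}/(4)! × [f^{(3)}(34) − f^{(3)}(7)] = −1/720 × (0.000636470 − 0.00196731) = 1.84839e-06.
After k=2: 293.128.
k=3: B_{6}/(6)! × [f^{(5)}(34) − f^{(5)}(7)] = 1/30240 × (1.10116e-06 − 2.91998e-06) = -6.01461e-11.
After k=3: 293.128.
k=4: B_{8}/(8)! × [f^{(7)}(34) − f^{(7)}(7)] = −1/1209600 × (1.42884e-09 − 3.57969e-09) = 1.77815e-15.

S_4 ≈ 293.128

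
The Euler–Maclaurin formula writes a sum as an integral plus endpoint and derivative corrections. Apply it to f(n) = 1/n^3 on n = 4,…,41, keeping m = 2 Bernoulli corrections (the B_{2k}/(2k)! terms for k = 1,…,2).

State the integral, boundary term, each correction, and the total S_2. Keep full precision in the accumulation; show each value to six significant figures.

The integral term ∫_4^41 1/x^3 dx = 0.0309526.
Endpoint term: (f(4) + f(41))/2 = (0.0156250 + 1.45094e-05)/2 = 0.00781975.
So far: 0.0387723.
Correction k=1: B_{2}/2! · (f^{(1)}(41) − f^{(1)}(4)) = 1/12 · (-1.06166e-06 − (-0.0117188)) = 0.000976474.
Partial sum through k=1: 0.0397488.
Correction k=2: B_{4}/4! · (f^{(3)}(41) − f^{(3)}(4)) = −1/720 · (-1.26313e-08 − (-0.0146484)) = -2.03450e-05.

S_2 ≈ 0.0397284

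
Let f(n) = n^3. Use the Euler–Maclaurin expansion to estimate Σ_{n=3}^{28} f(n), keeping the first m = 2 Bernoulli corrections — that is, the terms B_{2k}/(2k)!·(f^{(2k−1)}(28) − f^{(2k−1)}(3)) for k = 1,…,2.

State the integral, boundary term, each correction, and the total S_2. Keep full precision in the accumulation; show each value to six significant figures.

S_2 ≈ 164827

∫_3^28 x^3 dx evaluates to 153644.
Endpoint term: (f(3) + f(28))/2 = (27.0000 + 21952.0)/2 = 10989.5.
Integral + boundary = 164633.
Order-1 term: 1/12 · (2352.00 − 27.0000) = 193.750.
After k=1: 164827.
Order-2 term: −1/720 · (6.00000 − 6.00000) = 0.00000.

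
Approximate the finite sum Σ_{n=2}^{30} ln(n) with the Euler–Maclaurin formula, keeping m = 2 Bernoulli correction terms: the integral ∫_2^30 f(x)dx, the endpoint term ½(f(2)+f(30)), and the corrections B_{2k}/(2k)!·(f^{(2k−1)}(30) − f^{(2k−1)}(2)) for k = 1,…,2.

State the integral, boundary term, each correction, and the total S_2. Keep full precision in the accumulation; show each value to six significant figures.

∫_2^30 ln(x) dx evaluates to 72.6496.
Boundary: ½(f(2) + f(30)) = ½(0.693147 + 3.40120) = 2.04717.
Integral + boundary = 74.6968.
k=1: B_{2}/(2)! × [f^{(1)}(30) − f^{(1)}(2)] = 1/12 × (0.0333333 − 0.500000) = -0.0388889.
Partial sum through k=1: 74.6579.
k=2: B_{4}/(4)! × [f^{(3)}(30) − f^{(3)}(2)] = −1/720 × (7.40741e-05 − 0.250000) = 0.000347119.

S_2 ≈ 74.6583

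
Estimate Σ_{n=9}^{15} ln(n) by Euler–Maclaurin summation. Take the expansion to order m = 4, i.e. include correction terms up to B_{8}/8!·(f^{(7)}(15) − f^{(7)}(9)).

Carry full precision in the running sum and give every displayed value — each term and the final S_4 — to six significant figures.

S_4 ≈ 17.2947

Integral: ∫_9^15 ln(x) dx = 14.8457.
½[f(9) + f(15)] = ½[2.19722 + 2.70805] = 2.45264.
So far: 17.2984.
Order-1 term: 1/12 · (0.0666667 − 0.111111) = -0.00370370.
Running total after k=1: 17.2947.
Order-2 term: −1/720 · (0.000592593 − 0.00274348) = 2.98735e-06.
Running total after k=2: 17.2947.
Order-3 term: 1/30240 · (3.16049e-05 − 0.000406442) = -1.23954e-08.
Running total after k=3: 17.2947.
Order-4 term: −1/1209600 · (4.21399e-06 − 0.000150534) = 1.20966e-10.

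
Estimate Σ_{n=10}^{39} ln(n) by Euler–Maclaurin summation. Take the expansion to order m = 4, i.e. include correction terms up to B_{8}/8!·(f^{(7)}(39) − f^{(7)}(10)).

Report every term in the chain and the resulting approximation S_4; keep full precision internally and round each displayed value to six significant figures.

The integral term ∫_10^39 ln(x) dx = 90.8531.
½[f(10) + f(39)] = ½[2.30259 + 3.66356] = 2.98307.
Running total after boundary: 93.8361.
Order-1 term: 1/12 · (0.0256410 − 0.100000) = -0.00619658.
Running total after k=1: 93.8299.
Order-2 term: −1/720 · (3.37160e-05 − 0.00200000) = 2.73095e-06.
Running total after k=2: 93.8299.
Order-3 term: 1/30240 · (2.66004e-07 − 0.000240000) = -7.92771e-09.
Running total after k=3: 93.8299.
Order-4 term: −1/1209600 · (5.24663e-09 − 7.20000e-05) = 5.95195e-11.

S_4 ≈ 93.8299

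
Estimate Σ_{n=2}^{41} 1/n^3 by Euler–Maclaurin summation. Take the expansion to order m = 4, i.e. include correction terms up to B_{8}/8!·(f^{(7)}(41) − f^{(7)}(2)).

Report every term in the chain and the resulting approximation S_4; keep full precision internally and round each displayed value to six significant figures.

Integral: ∫_2^41 1/x^3 dx = 0.124703.
Boundary: ½(f(2) + f(41)) = ½(0.125000 + 1.45094e-05) = 0.0625073.
So far: 0.187210.
Correction k=1: B_{2}/2! · (f^{(1)}(41) − f^{(1)}(2)) = 1/12 · (-1.06166e-06 − (-0.187500)) = 0.0156249.
Running total after k=1: 0.202835.
Correction k=2: B_{4}/4! · (f^{(3)}(41) − f^{(3)}(2)) = −1/720 · (-1.26313e-08 − (-0.937500)) = -0.00130208.
Running total after k=2: 0.201533.
Correction k=3: B_{6}/6! · (f^{(5)}(41) − f^{(5)}(2)) = 1/30240 · (-3.15595e-10 − (-9.84375)) = 0.000325521.
Running total after k=3: 0.201858.
Correction k=4: B_{8}/8! · (f^{(7)}(41) − f^{(7)}(2)) = −1/1209600 · (-1.35174e-11 − (-177.188)) = -0.000146484.

S_4 ≈ 0.201712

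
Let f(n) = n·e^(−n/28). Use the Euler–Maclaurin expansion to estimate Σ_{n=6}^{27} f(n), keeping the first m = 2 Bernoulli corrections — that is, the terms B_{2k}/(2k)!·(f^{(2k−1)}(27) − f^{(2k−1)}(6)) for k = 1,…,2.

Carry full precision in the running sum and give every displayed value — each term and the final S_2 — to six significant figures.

S_2 ≈ 188.759

The integral term ∫_6^27 x·e^(−x/28) dx = 181.243.
Boundary: ½(f(6) + f(27)) = ½(4.84271 + 10.2939) = 7.56830.
Integral + boundary = 188.811.
Correction k=1: B_{2}/2! · (f^{(1)}(27) − f^{(1)}(6)) = 1/12 · (0.0136163 − 0.634164) = -0.0517123.
After k=1: 188.759.
Correction k=2: B_{4}/4! · (f^{(3)}(27) − f^{(3)}(6)) = −1/720 · (0.000989958 − 0.00286786) = 2.60819e-06.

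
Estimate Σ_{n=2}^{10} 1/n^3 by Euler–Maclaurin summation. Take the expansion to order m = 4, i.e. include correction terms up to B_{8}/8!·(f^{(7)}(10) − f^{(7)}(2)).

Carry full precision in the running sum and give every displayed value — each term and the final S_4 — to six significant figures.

S_4 ≈ 0.197477

The integral term ∫_2^10 1/x^3 dx = 0.120000.
½[f(2) + f(10)] = ½[0.125000 + 0.00100000] = 0.0630000.
Running total after boundary: 0.183000.
Order-1 term: 1/12 · (-0.000300000 − (-0.187500)) = 0.0156000.
Partial sum through k=1: 0.198600.
Order-2 term: −1/720 · (-6.00000e-05 − (-0.937500)) = -0.00130200.
Partial sum through k=2: 0.197298.
Order-3 term: 1/30240 · (-2.52000e-05 − (-9.84375)) = 0.000325520.
Partial sum through k=3: 0.197624.
Order-4 term: −1/1209600 · (-1.81440e-05 − (-177.188)) = -0.000146484.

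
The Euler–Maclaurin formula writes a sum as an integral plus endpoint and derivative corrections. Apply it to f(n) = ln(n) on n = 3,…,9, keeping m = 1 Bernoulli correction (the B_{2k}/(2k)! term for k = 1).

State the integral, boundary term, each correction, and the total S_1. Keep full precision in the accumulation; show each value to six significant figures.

S_1 ≈ 12.1086

∫_3^9 ln(x) dx evaluates to 10.4792.
Boundary: ½(f(3) + f(9)) = ½(1.09861 + 2.19722) = 1.64792.
Integral + boundary = 12.1271.
k=1: B_{2}/(2)! × [f^{(1)}(9) − f^{(1)}(3)] = 1/12 × (0.111111 − 0.333333) = -0.0185185.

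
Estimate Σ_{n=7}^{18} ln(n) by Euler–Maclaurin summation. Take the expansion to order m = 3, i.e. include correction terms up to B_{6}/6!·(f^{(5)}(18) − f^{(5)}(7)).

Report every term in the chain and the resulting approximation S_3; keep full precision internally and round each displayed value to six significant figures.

∫_7^18 ln(x) dx evaluates to 27.4053.
Endpoint term: (f(7) + f(18))/2 = (1.94591 + 2.89037)/2 = 2.41814.
Running total after boundary: 29.8235.
Correction k=1: B_{2}/2! · (f^{(1)}(18) − f^{(1)}(7)) = 1/12 · (0.0555556 − 0.142857) = -0.00727513.
Partial sum through k=1: 29.8162.
Correction k=2: B_{4}/4! · (f^{(3)}(18) − f^{(3)}(7)) = −1/720 · (0.000342936 − 0.00583090) = 7.62218e-06.
Partial sum through k=2: 29.8162.
Correction k=3: B_{6}/6! · (f^{(5)}(18) − f^{(5)}(7)) = 1/30240 · (1.27013e-05 − 0.00142798) = -4.68014e-08.

S_3 ≈ 29.8162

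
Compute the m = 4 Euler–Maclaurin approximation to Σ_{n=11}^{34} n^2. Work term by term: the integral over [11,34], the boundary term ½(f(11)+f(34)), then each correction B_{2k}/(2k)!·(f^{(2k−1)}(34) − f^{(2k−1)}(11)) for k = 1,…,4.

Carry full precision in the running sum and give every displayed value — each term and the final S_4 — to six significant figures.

Integral: ∫_11^34 x^2 dx = 12657.7.
½[f(11) + f(34)] = ½[121.000 + 1156.00] = 638.500.
Running total after boundary: 13296.2.
k=1: B_{2}/(2)! × [f^{(1)}(34) − f^{(1)}(11)] = 1/12 × (68.0000 − 22.0000) = 3.83333.
After k=1: 13300.0.
k=2: B_{4}/(4)! × [f^{(3)}(34) − f^{(3)}(11)] = −1/720 × (0.00000 − 0.00000) = 0.00000.
After k=2: 13300.0.
k=3: B_{6}/(6)! × [f^{(5)}(34) − f^{(5)}(11)] = 1/30240 × (0.00000 − 0.00000) = 0.00000.
After k=3: 13300.0.
k=4: B_{8}/(8)! × [f^{(7)}(34) − f^{(7)}(11)] = −1/1209600 × (0.00000 − 0.00000) = 0.00000.

S_4 ≈ 13300.0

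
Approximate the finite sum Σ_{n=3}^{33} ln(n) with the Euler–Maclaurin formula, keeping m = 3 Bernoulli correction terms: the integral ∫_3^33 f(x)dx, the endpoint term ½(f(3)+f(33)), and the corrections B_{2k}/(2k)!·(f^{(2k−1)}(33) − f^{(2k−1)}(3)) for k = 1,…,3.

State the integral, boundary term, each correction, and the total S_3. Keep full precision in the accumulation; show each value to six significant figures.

Integral: ∫_3^33 ln(x) dx = 82.0889.
Boundary: ½(f(3) + f(33)) = ½(1.09861 + 3.49651) = 2.29756.
So far: 84.3865.
k=1: B_{2}/(2)! × [f^{(1)}(33) − f^{(1)}(3)] = 1/12 × (0.0303030 − 0.333333) = -0.0252525.
After k=1: 84.3612.
k=2: B_{4}/(4)! × [f^{(3)}(33) − f^{(3)}(3)] = −1/720 × (5.56529e-05 − 0.0740741) = 0.000102803.
After k=2: 84.3613.
k=3: B_{6}/(6)! × [f^{(5)}(33) − f^{(5)}(3)] = 1/30240 × (6.13256e-07 − 0.0987654) = -3.26603e-06.

S_3 ≈ 84.3613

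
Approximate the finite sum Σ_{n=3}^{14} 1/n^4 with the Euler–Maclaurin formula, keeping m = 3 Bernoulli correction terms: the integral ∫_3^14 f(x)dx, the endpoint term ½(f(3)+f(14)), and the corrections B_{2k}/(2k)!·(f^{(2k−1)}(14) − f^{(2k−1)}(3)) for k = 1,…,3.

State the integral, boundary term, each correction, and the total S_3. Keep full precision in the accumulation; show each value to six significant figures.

S_3 ≈ 0.0197163

The integral term ∫_3^14 1/x^4 dx = 0.0122242.
Endpoint term: (f(3) + f(14))/2 = (0.0123457 + 2.60308e-05)/2 = 0.00618585.
Running total after boundary: 0.0184101.
k=1: B_{2}/(2)! × [f^{(1)}(14) − f^{(1)}(3)] = 1/12 × (-7.43738e-06 − (-0.0164609)) = 0.00137112.
After k=1: 0.0197812.
k=2: B_{4}/(4)! × [f^{(3)}(14) − f^{(3)}(3)] = −1/720 × (-1.13837e-06 − (-0.0548697)) = -7.62063e-05.
After k=2: 0.0197050.
k=3: B_{6}/(6)! × [f^{(5)}(14) − f^{(5)}(3)] = 1/30240 × (-3.25250e-07 − (-0.341411)) = 1.12900e-05.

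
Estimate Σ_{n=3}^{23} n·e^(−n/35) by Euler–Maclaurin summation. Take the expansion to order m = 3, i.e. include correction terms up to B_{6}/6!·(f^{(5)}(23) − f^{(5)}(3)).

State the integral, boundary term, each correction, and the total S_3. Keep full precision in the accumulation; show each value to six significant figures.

∫_3^23 x·e^(−x/35) dx evaluates to 168.539.
½[f(3) + f(23)] = ½[2.75357 + 11.9216] = 7.33758.
Running total after boundary: 175.876.
Correction k=1: B_{2}/2! · (f^{(1)}(23) − f^{(1)}(3)) = 1/12 · (0.177713 − 0.839183) = -0.0551225.
Partial sum through k=1: 175.821.
Correction k=2: B_{4}/4! · (f^{(3)}(23) − f^{(3)}(3)) = −1/720 · (0.000991325 − 0.00218359) = 1.65592e-06.
Partial sum through k=2: 175.821.
Correction k=3: B_{6}/6! · (f^{(5)}(23) − f^{(5)}(3)) = 1/30240 · (1.50006e-06 − 3.00582e-06) = -4.97935e-11.

S_3 ≈ 175.821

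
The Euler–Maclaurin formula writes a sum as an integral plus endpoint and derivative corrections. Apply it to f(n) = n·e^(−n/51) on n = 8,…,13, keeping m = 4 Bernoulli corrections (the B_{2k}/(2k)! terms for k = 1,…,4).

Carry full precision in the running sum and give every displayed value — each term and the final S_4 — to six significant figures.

Integral: ∫_8^13 x·e^(−x/51) dx = 42.5821.
Endpoint term: (f(8) + f(13))/2 = (6.83857 + 10.0749)/2 = 8.45674.
Running total after boundary: 51.0388.
k=1: B_{2}/(2)! × [f^{(1)}(13) − f^{(1)}(8)] = 1/12 × (0.577445 − 0.720732) = -0.0119405.
After k=1: 51.0269.
k=2: B_{4}/(4)! × [f^{(3)}(13) − f^{(3)}(8)] = −1/720 × (0.000817928 − 0.000934400) = 1.61767e-07.
After k=2: 51.0269.
k=3: B_{6}/(6)! × [f^{(5)}(13) − f^{(5)}(8)] = 1/30240 × (5.43578e-07 − 6.11958e-07) = -2.26123e-12.
After k=3: 51.0269.
k=4: B_{8}/(8)! × [f^{(7)}(13) − f^{(7)}(8)] = −1/1209600 × (2.97074e-10 − 3.32437e-10) = 2.92354e-17.

S_4 ≈ 51.0269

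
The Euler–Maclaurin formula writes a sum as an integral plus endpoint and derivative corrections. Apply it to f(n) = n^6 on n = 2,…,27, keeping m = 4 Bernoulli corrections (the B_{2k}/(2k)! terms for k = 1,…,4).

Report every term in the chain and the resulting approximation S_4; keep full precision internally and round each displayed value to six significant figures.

The integral term ∫_2^27 x^6 dx = 1.49434e+09.
Boundary: ½(f(2) + f(27)) = ½(64.0000 + 3.87420e+08) = 1.93710e+08.
Integral + boundary = 1.68805e+09.
k=1: B_{2}/(2)! × [f^{(1)}(27) − f^{(1)}(2)] = 1/12 × (8.60934e+07 − 192.000) = 7.17444e+06.
After k=1: 1.69522e+09.
k=2: B_{4}/(4)! × [f^{(3)}(27) − f^{(3)}(2)] = −1/720 × (2.36196e+06 − 960.000) = -3279.17.
After k=2: 1.69522e+09.
k=3: B_{6}/(6)! × [f^{(5)}(27) − f^{(5)}(2)] = 1/30240 × (19440.0 − 1440.00) = 0.595238.
After k=3: 1.69522e+09.
k=4: B_{8}/(8)! × [f^{(7)}(27) − f^{(7)}(2)] = −1/1209600 × (0.00000 − 0.00000) = 0.00000.

S_4 ≈ 1.69522e+09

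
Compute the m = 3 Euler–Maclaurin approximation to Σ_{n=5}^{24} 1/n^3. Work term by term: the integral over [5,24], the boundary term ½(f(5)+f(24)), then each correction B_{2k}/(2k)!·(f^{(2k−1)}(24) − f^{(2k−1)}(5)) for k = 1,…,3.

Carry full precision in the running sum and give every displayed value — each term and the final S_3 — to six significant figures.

The integral term ∫_5^24 1/x^3 dx = 0.0191319.
Endpoint term: (f(5) + f(24))/2 = (0.00800000 + 7.23380e-05)/2 = 0.00403617.
Running total after boundary: 0.0231681.
Correction k=1: B_{2}/2! · (f^{(1)}(24) − f^{(1)}(5)) = 1/12 · (-9.04225e-06 − (-0.00480000)) = 0.000399246.
Running total after k=1: 0.0235674.
Correction k=2: B_{4}/4! · (f^{(3)}(24) − f^{(3)}(5)) = −1/720 · (-3.13967e-07 − (-0.00384000)) = -5.33290e-06.
Running total after k=2: 0.0235620.
Correction k=3: B_{6}/6! · (f^{(5)}(24) − f^{(5)}(5)) = 1/30240 · (-2.28934e-08 − (-0.00645120)) = 2.13333e-07.

S_3 ≈ 0.0235622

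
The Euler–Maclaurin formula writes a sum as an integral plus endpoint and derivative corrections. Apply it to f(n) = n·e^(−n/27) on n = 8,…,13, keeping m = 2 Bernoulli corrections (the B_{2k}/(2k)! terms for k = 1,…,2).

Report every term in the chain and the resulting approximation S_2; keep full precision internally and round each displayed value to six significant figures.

S_2 ≈ 42.3476

∫_8^13 x·e^(−x/27) dx evaluates to 35.3741.
Endpoint term: (f(8) + f(13))/2 = (5.94854 + 8.03228)/2 = 6.99041.
So far: 42.3646.
Correction k=1: B_{2}/2! · (f^{(1)}(13) − f^{(1)}(8)) = 1/12 · (0.320376 − 0.523251) = -0.0169063.
Partial sum through k=1: 42.3476.
Correction k=2: B_{4}/4! · (f^{(3)}(13) − f^{(3)}(8)) = −1/720 · (0.00213458 − 0.00275773) = 8.65483e-07.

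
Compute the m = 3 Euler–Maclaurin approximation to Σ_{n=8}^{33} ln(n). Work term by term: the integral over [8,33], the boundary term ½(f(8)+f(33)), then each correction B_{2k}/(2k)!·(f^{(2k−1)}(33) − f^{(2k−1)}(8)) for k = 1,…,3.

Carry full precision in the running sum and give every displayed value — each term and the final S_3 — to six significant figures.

S_3 ≈ 76.5293

Integral: ∫_8^33 ln(x) dx = 73.7492.
½[f(8) + f(33)] = ½[2.07944 + 3.49651] = 2.78797.
So far: 76.5372.
k=1: B_{2}/(2)! × [f^{(1)}(33) − f^{(1)}(8)] = 1/12 × (0.0303030 − 0.125000) = -0.00789141.
Running total after k=1: 76.5293.
k=2: B_{4}/(4)! × [f^{(3)}(33) − f^{(3)}(8)] = −1/720 × (5.56529e-05 − 0.00390625) = 5.34805e-06.
Running total after k=2: 76.5293.
k=3: B_{6}/(6)! × [f^{(5)}(33) − f^{(5)}(8)] = 1/30240 × (6.13256e-07 − 0.000732422) = -2.42000e-08.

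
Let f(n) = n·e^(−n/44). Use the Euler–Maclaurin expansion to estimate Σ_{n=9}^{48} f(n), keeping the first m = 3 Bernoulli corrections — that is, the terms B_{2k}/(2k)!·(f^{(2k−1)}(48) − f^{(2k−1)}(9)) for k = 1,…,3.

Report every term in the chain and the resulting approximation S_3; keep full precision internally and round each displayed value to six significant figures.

∫_9^48 x·e^(−x/44) dx evaluates to 540.854.
Endpoint term: (f(9) + f(48))/2 = (7.33516 + 16.1237)/2 = 11.7294.
Running total after boundary: 552.583.
Correction k=1: B_{2}/2! · (f^{(1)}(48) − f^{(1)}(9)) = 1/12 · (-0.0305374 − 0.648310) = -0.0565706.
After k=1: 552.526.
Correction k=2: B_{4}/4! · (f^{(3)}(48) − f^{(3)}(9)) = −1/720 · (0.000331242 − 0.00117683) = 1.17443e-06.
After k=2: 552.526.
Correction k=3: B_{6}/6! · (f^{(5)}(48) − f^{(5)}(9)) = 1/30240 · (3.50340e-07 − 1.04276e-06) = -2.28976e-11.

S_3 ≈ 552.526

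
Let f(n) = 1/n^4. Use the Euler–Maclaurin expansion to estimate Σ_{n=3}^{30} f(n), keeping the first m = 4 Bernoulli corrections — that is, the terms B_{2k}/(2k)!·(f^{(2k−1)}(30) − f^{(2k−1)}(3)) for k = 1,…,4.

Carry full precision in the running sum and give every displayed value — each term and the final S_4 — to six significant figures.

Integral: ∫_3^30 1/x^4 dx = 0.0123333.
Endpoint term: (f(3) + f(30))/2 = (0.0123457 + 1.23457e-06)/2 = 0.00617346.
So far: 0.0185068.
Order-1 term: 1/12 · (-1.64609e-07 − (-0.0164609)) = 0.00137173.
Partial sum through k=1: 0.0198785.
Order-2 term: −1/720 · (-5.48697e-09 − (-0.0548697)) = -7.62079e-05.
Partial sum through k=2: 0.0198023.
Order-3 term: 1/30240 · (-3.41411e-10 − (-0.341411)) = 1.12901e-05.
Partial sum through k=3: 0.0198136.
Order-4 term: −1/1209600 · (-3.41411e-11 − (-3.41411)) = -2.82251e-06.

S_4 ≈ 0.0198108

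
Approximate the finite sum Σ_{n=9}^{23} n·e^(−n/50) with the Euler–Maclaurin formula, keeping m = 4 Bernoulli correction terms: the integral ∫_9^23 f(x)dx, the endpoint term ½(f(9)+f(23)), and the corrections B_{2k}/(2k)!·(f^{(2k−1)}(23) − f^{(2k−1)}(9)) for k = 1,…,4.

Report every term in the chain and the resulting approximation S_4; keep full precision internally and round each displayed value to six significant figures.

S_4 ≈ 170.852

∫_9^23 x·e^(−x/50) dx evaluates to 159.862.
Boundary: ½(f(9) + f(23)) = ½(7.51743 + 14.5195) = 11.0185.
Integral + boundary = 170.880.
Correction k=1: B_{2}/2! · (f^{(1)}(23) − f^{(1)}(9)) = 1/12 · (0.340893 − 0.684922) = -0.0286690.
Partial sum through k=1: 170.852.
Correction k=2: B_{4}/4! · (f^{(3)}(23) − f^{(3)}(9)) = −1/720 · (0.000641384 − 0.000942185) = 4.17779e-07.
Partial sum through k=2: 170.852.
Correction k=3: B_{6}/6! · (f^{(5)}(23) − f^{(5)}(9)) = 1/30240 · (4.58564e-07 − 6.44160e-07) = -6.13743e-12.
Partial sum through k=3: 170.852.
Correction k=4: B_{8}/8! · (f^{(7)}(23) − f^{(7)}(9)) = −1/1209600 · (2.64230e-10 − 3.64579e-10) = 8.29602e-17.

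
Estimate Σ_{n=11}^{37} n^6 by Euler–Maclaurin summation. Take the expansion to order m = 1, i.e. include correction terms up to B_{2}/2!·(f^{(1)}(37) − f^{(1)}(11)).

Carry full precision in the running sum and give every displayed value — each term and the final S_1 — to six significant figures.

∫_11^37 x^6 dx evaluates to 1.35589e+10.
½[f(11) + f(37)] = ½[1.77156e+06 + 2.56573e+09] = 1.28375e+09.
Running total after boundary: 1.48427e+10.
Order-1 term: 1/12 · (4.16064e+08 − 966306) = 3.45915e+07.

S_1 ≈ 1.48773e+10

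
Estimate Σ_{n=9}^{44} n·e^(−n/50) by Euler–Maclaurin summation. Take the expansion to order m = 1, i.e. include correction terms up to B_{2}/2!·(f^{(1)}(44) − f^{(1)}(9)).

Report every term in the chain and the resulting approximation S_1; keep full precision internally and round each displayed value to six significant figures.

∫_9^44 x·e^(−x/50) dx evaluates to 514.567.
Boundary: ½(f(9) + f(44)) = ½(7.51743 + 18.2504) = 12.8839.
Running total after boundary: 527.451.
k=1: B_{2}/(2)! × [f^{(1)}(44) − f^{(1)}(9)] = 1/12 × (0.0497739 − 0.684922) = -0.0529290.

S_1 ≈ 527.398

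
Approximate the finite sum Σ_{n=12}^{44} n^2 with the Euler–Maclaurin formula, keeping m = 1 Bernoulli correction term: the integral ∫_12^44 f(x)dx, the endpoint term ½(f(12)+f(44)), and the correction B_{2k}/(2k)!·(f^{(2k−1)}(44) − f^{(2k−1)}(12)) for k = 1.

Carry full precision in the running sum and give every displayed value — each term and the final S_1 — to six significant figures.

The integral term ∫_12^44 x^2 dx = 27818.7.
Boundary: ½(f(12) + f(44)) = ½(144.000 + 1936.00) = 1040.00.
Integral + boundary = 28858.7.
Order-1 term: 1/12 · (88.0000 − 24.0000) = 5.33333.

S_1 ≈ 28864.0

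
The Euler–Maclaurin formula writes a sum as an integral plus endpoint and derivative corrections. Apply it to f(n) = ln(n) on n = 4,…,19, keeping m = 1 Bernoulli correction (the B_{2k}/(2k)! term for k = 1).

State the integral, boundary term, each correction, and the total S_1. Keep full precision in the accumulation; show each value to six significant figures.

The integral term ∫_4^19 ln(x) dx = 35.3992.
Endpoint term: (f(4) + f(19))/2 = (1.38629 + 2.94444)/2 = 2.16537.
Integral + boundary = 37.5645.
Order-1 term: 1/12 · (0.0526316 − 0.250000) = -0.0164474.

S_1 ≈ 37.5481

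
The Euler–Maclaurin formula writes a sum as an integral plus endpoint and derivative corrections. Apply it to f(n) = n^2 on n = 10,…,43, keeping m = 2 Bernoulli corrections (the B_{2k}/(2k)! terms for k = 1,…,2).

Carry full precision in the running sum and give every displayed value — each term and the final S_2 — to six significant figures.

S_2 ≈ 27149.0

The integral term ∫_10^43 x^2 dx = 26169.0.
Endpoint term: (f(10) + f(43))/2 = (100.000 + 1849.00)/2 = 974.500.
So far: 27143.5.
Correction k=1: B_{2}/2! · (f^{(1)}(43) − f^{(1)}(10)) = 1/12 · (86.0000 − 20.0000) = 5.50000.
Partial sum through k=1: 27149.0.
Correction k=2: B_{4}/4! · (f^{(3)}(43) − f^{(3)}(10)) = −1/720 · (0.00000 − 0.00000) = 0.00000.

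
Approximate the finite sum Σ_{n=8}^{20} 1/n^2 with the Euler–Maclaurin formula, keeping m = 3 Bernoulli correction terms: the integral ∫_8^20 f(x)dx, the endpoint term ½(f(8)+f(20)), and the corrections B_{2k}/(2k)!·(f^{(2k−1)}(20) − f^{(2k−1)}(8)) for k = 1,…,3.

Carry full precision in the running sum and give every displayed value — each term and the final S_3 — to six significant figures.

The integral term ∫_8^20 1/x^2 dx = 0.0750000.
Endpoint term: (f(8) + f(20))/2 = (0.0156250 + 0.00250000)/2 = 0.00906250.
So far: 0.0840625.
Order-1 term: 1/12 · (-0.000250000 − (-0.00390625)) = 0.000304687.
Running total after k=1: 0.0843672.
Order-2 term: −1/720 · (-7.50000e-06 − (-0.000732422)) = -1.00684e-06.
Running total after k=2: 0.0843662.
Order-3 term: 1/30240 · (-5.62500e-07 − (-0.000343323)) = 1.13347e-08.

S_3 ≈ 0.0843662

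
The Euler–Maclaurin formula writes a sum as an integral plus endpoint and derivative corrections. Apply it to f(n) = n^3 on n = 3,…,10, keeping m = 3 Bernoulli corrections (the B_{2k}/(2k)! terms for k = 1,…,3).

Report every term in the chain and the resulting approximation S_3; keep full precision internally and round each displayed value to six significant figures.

S_3 ≈ 3016.00

The integral term ∫_3^10 x^3 dx = 2479.75.
Endpoint term: (f(3) + f(10))/2 = (27.0000 + 1000.00)/2 = 513.500.
Integral + boundary = 2993.25.
k=1: B_{2}/(2)! × [f^{(1)}(10) − f^{(1)}(3)] = 1/12 × (300.000 − 27.0000) = 22.7500.
Partial sum through k=1: 3016.00.
k=2: B_{4}/(4)! × [f^{(3)}(10) − f^{(3)}(3)] = −1/720 × (6.00000 − 6.00000) = 0.00000.
Partial sum through k=2: 3016.00.
k=3: B_{6}/(6)! × [f^{(5)}(10) − f^{(5)}(3)] = 1/30240 × (0.00000 − 0.00000) = 0.00000.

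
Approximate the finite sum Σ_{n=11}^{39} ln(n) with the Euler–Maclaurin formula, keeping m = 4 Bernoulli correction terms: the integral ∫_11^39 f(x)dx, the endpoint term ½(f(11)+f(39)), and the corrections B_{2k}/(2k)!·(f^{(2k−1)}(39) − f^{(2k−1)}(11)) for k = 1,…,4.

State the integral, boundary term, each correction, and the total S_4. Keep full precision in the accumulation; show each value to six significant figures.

S_4 ≈ 91.5273

The integral term ∫_11^39 ln(x) dx = 88.5021.
Boundary: ½(f(11) + f(39)) = ½(2.39790 + 3.66356) = 3.03073.
Integral + boundary = 91.5328.
Order-1 term: 1/12 · (0.0256410 − 0.0909091) = -0.00543901.
Running total after k=1: 91.5273.
Order-2 term: −1/720 · (3.37160e-05 − 0.00150263) = 2.04016e-06.
Running total after k=2: 91.5273.
Order-3 term: 1/30240 · (2.66004e-07 − 0.000149021) = -4.91915e-09.
Running total after k=3: 91.5273.
Order-4 term: −1/1209600 · (5.24663e-09 − 3.69474e-05) = 3.05408e-11.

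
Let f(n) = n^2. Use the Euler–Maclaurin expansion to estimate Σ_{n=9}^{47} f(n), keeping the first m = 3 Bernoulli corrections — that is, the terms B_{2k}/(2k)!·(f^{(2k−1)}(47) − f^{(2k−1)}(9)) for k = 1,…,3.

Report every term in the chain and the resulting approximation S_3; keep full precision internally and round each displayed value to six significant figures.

S_3 ≈ 35516.0

The integral term ∫_9^47 x^2 dx = 34364.7.
Boundary: ½(f(9) + f(47)) = ½(81.0000 + 2209.00) = 1145.00.
So far: 35509.7.
Order-1 term: 1/12 · (94.0000 − 18.0000) = 6.33333.
Partial sum through k=1: 35516.0.
Order-2 term: −1/720 · (0.00000 − 0.00000) = 0.00000.
Partial sum through k=2: 35516.0.
Order-3 term: 1/30240 · (0.00000 − 0.00000) = 0.00000.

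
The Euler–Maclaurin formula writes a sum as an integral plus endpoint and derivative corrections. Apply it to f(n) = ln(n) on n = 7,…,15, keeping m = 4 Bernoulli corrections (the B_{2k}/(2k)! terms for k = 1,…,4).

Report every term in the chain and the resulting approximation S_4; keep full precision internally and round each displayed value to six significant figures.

S_4 ≈ 21.3200

Integral: ∫_7^15 ln(x) dx = 18.9994.
Endpoint term: (f(7) + f(15))/2 = (1.94591 + 2.70805)/2 = 2.32698.
So far: 21.3264.
Order-1 term: 1/12 · (0.0666667 − 0.142857) = -0.00634921.
After k=1: 21.3200.
Order-2 term: −1/720 · (0.000592593 − 0.00583090) = 7.27543e-06.
After k=2: 21.3200.
Order-3 term: 1/30240 · (3.16049e-05 − 0.00142798) = -4.61763e-08.
After k=3: 21.3200.
Order-4 term: −1/1209600 · (4.21399e-06 − 0.000874271) = 7.19293e-10.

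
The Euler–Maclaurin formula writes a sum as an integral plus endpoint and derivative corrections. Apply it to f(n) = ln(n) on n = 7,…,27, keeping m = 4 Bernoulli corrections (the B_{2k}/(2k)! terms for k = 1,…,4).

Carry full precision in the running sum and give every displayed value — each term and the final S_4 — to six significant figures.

S_4 ≈ 57.9783

The integral term ∫_7^27 ln(x) dx = 55.3662.
Endpoint term: (f(7) + f(27))/2 = (1.94591 + 3.29584)/2 = 2.62087.
Running total after boundary: 57.9871.
k=1: B_{2}/(2)! × [f^{(1)}(27) − f^{(1)}(7)] = 1/12 × (0.0370370 − 0.142857) = -0.00881834.
Partial sum through k=1: 57.9783.
k=2: B_{4}/(4)! × [f^{(3)}(27) − f^{(3)}(7)] = −1/720 × (0.000101611 − 0.00583090) = 7.95735e-06.
Partial sum through k=2: 57.9783.
k=3: B_{6}/(6)! × [f^{(5)}(27) − f^{(5)}(7)] = 1/30240 × (1.67260e-06 − 0.00142798) = -4.71661e-08.
Partial sum through k=3: 57.9783.
k=4: B_{8}/(8)! × [f^{(7)}(27) − f^{(7)}(7)] = −1/1209600 × (6.88313e-08 − 0.000874271) = 7.22720e-10.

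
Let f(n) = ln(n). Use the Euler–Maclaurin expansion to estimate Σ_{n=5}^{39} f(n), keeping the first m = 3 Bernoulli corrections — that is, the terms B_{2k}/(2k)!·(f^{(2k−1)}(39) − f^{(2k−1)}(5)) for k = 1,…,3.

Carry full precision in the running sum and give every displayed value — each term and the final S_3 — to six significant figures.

Integral: ∫_5^39 ln(x) dx = 100.832.
½[f(5) + f(39)] = ½[1.60944 + 3.66356] = 2.63650.
So far: 103.468.
Correction k=1: B_{2}/2! · (f^{(1)}(39) − f^{(1)}(5)) = 1/12 · (0.0256410 − 0.200000) = -0.0145299.
Running total after k=1: 103.454.
Correction k=2: B_{4}/4! · (f^{(3)}(39) − f^{(3)}(5)) = −1/720 · (3.37160e-05 − 0.0160000) = 2.21754e-05.
Running total after k=2: 103.454.
Correction k=3: B_{6}/6! · (f^{(5)}(39) − f^{(5)}(5)) = 1/30240 · (2.66004e-07 − 0.00768000) = -2.53959e-07.

S_3 ≈ 103.454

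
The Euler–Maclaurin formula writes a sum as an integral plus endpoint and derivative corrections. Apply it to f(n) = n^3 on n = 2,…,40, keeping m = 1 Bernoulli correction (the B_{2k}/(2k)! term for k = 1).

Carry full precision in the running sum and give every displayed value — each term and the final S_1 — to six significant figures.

S_1 ≈ 672399

∫_2^40 x^3 dx evaluates to 639996.
Boundary: ½(f(2) + f(40)) = ½(8.00000 + 64000.0) = 32004.0.
So far: 672000.
Order-1 term: 1/12 · (4800.00 − 12.0000) = 399.000.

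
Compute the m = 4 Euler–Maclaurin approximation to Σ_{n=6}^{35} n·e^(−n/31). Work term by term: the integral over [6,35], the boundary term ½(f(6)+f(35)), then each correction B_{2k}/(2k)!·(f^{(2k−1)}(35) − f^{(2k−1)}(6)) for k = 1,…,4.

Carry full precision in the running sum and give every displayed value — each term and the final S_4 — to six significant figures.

Integral: ∫_6^35 x·e^(−x/31) dx = 283.596.
½[f(6) + f(35)] = ½[4.94418 + 11.3171] = 8.13065.
Integral + boundary = 291.727.
k=1: B_{2}/(2)! × [f^{(1)}(35) − f^{(1)}(6)] = 1/12 × (-0.0417221 − 0.664540) = -0.0588552.
Running total after k=1: 291.668.
k=2: B_{4}/(4)! × [f^{(3)}(35) − f^{(3)}(6)] = −1/720 × (0.000629521 − 0.00240645) = 2.46796e-06.
Running total after k=2: 291.668.
k=3: B_{6}/(6)! × [f^{(5)}(35) − f^{(5)}(6)] = 1/30240 × (1.35532e-06 − 4.28865e-06) = -9.70019e-11.
Running total after k=3: 291.668.
k=4: B_{8}/(8)! × [f^{(7)}(35) − f^{(7)}(6)] = −1/1209600 × (2.13898e-09 − 6.31966e-09) = 3.45625e-15.

S_4 ≈ 291.668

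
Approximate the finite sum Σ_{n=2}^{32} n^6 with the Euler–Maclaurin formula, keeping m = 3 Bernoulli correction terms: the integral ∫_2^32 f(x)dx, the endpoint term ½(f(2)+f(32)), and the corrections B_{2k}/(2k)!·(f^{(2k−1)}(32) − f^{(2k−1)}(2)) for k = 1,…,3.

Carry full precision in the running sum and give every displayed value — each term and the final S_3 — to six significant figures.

∫_2^32 x^6 dx evaluates to 4.90853e+09.
Endpoint term: (f(2) + f(32))/2 = (64.0000 + 1.07374e+09)/2 = 5.36871e+08.
Integral + boundary = 5.44540e+09.
Order-1 term: 1/12 · (2.01327e+08 − 192.000) = 1.67772e+07.
Partial sum through k=1: 5.46218e+09.
Order-2 term: −1/720 · (3.93216e+06 − 960.000) = -5460.00.
Partial sum through k=2: 5.46218e+09.
Order-3 term: 1/30240 · (23040.0 − 1440.00) = 0.714286.

S_3 ≈ 5.46218e+09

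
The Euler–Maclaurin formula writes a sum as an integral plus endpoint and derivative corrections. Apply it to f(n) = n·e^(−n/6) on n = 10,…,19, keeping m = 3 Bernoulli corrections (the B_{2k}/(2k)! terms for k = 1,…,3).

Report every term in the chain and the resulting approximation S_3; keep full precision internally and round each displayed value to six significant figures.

S_3 ≈ 13.1581

Integral: ∫_10^19 x·e^(−x/6) dx = 11.8105.
Endpoint term: (f(10) + f(19))/2 = (1.88876 + 0.800733)/2 = 1.34474.
So far: 13.1552.
Correction k=1: B_{2}/2! · (f^{(1)}(19) − f^{(1)}(10)) = 1/12 · (-0.0913117 − (-0.125917)) = 0.00288378.
After k=1: 13.1581.
Correction k=2: B_{4}/4! · (f^{(3)}(19) − f^{(3)}(10)) = −1/720 · (-0.000195110 − 0.00699539) = 9.98681e-06.
After k=2: 13.1581.
Correction k=3: B_{6}/6! · (f^{(5)}(19) − f^{(5)}(10)) = 1/30240 · (5.96171e-05 − 0.000485791) = -1.40931e-08.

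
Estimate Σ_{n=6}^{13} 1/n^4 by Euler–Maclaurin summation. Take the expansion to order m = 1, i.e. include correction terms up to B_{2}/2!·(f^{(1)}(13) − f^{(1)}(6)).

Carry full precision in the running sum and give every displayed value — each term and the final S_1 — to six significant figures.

S_1 ≈ 0.00183677

Integral: ∫_6^13 1/x^4 dx = 0.00139149.
Endpoint term: (f(6) + f(13))/2 = (0.000771605 + 3.50128e-05)/2 = 0.000403309.
So far: 0.00179480.
Correction k=1: B_{2}/2! · (f^{(1)}(13) − f^{(1)}(6)) = 1/12 · (-1.07732e-05 − (-0.000514403)) = 4.19692e-05.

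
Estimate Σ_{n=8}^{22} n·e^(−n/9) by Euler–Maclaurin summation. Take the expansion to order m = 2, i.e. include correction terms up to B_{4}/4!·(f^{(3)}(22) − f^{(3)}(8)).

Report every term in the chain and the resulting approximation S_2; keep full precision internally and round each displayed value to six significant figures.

Integral: ∫_8^22 x·e^(−x/9) dx = 38.6901.
½[f(8) + f(22)] = ½[3.28890 + 1.90904] = 2.59897.
Running total after boundary: 41.2891.
k=1: B_{2}/(2)! × [f^{(1)}(22) − f^{(1)}(8)] = 1/12 × (-0.125341 − 0.0456791) = -0.0142517.
Partial sum through k=1: 41.2749.
k=2: B_{4}/(4)! × [f^{(3)}(22) − f^{(3)}(8)] = −1/720 × (0.000595160 − 0.0107149) = 1.40551e-05.

S_2 ≈ 41.2749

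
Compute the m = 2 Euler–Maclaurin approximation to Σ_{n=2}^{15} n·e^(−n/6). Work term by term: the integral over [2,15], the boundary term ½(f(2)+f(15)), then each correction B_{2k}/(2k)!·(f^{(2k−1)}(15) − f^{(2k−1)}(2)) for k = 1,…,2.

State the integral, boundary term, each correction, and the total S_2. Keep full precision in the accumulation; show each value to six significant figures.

S_2 ≈ 25.3330

Integral: ∫_2^15 x·e^(−x/6) dx = 24.0508.
Boundary: ½(f(2) + f(15)) = ½(1.43306 + 1.23127) = 1.33217.
Integral + boundary = 25.3830.
Order-1 term: 1/12 · (-0.123127 − 0.477688) = -0.0500679.
Partial sum through k=1: 25.3329.
Order-2 term: −1/720 · (0.00114007 − 0.0530764) = 7.21338e-05.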